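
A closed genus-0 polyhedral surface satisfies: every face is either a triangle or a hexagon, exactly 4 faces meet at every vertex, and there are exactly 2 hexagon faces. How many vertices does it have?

12

Let x be the number of triangles; then F = 2 + x.
Edge–face incidences: 2E = 6·2 + 3·x = 12 + 3x.
Every vertex has degree 4, so 4V = 2E.
Euler: V − E + F = 2 ⇒ (2E)/4 − E + (2 + x) = 2.
Multiply by 8: 2·(2E) − 4·(2E) + 8·(2 + x) = 16, i.e. 16 + 8x − 2·(12 + 3x) = 16.
Collecting terms: 2x − 8 = 16, so 2x = 24, so x = 12.
Then 2E = 12 + 3·12 = 48, so E = 24, V = 2E/4 = 12, F = 2 + 12 = 14.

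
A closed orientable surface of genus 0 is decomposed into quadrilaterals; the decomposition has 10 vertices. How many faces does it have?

χ = 2 − 2·0 = 2, and every face is a square so 4F = 2E.
V − E + F = 2 with E = 4F/2 gives 10 − (4/2 − 1)·F = 2, so F = 8 and E = 16.

8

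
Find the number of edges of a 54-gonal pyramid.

108

A pyramid on an n-gon base has one n-gon and n triangles: V = 54 + 1 = 55, E = 2·54 = 108, F = 54 + 1 = 55.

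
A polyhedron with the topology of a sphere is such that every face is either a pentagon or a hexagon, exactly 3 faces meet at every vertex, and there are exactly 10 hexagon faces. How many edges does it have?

Let x be the number of pentagons; then F = 10 + x.
Edge–face incidences: 2E = 6·10 + 5·x = 60 + 5x.
Every vertex has degree 3, so 3V = 2E.
Euler: V − E + F = 2 ⇒ (2E)/3 − E + (10 + x) = 2.
Multiply by 6: 2·(2E) − 3·(2E) + 6·(10 + x) = 12, i.e. 60 + 6x − (60 + 5x) = 12.
Collecting terms: x = 12.
Then 2E = 60 + 5·12 = 120, so E = 60, V = 2E/3 = 40, F = 10 + 12 = 22.

60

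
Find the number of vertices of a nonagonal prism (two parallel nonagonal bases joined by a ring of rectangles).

A prism on an n-gon has two n-gon bases and n rectangular sides: V = 2·9 = 18, E = 3·9 = 27, F = 9 + 2 = 11.
Check: V − E + F = 18 − 27 + 11 = 2.

18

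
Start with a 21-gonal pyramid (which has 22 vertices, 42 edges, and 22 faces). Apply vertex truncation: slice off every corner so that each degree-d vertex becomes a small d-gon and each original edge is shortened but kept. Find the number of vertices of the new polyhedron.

Truncation replaces each original edge-end by a new vertex, so V′ = 2E = 84.
Each original edge survives, and each old vertex of degree d contributes d new edges; summing degrees gives Σd = 2E, so E′ = E + 2E = 3E = 126.
Each original face survives and each original vertex becomes one new face: F′ = F + V = 44.

84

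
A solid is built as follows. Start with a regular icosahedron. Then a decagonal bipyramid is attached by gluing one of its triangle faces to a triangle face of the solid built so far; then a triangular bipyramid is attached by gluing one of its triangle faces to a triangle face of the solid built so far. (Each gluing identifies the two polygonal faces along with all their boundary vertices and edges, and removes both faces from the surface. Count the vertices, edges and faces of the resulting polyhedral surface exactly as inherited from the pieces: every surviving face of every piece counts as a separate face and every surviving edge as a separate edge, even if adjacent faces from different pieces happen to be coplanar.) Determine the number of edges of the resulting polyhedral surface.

63

A regular icosahedron: V=12, E=30, F=20.
Attach a decagonal bipyramid (V=12, E=30, F=20) along a 3-gon: merge 3 vertices and 3 edges, delete both glued faces → V=21, E=57, F=38.
Attach a triangular bipyramid (V=5, E=9, F=6) along a 3-gon: merge 3 vertices and 3 edges, delete both glued faces → V=23, E=63, F=42.
Check: V − E + F = 23 − 63 + 42 = 2.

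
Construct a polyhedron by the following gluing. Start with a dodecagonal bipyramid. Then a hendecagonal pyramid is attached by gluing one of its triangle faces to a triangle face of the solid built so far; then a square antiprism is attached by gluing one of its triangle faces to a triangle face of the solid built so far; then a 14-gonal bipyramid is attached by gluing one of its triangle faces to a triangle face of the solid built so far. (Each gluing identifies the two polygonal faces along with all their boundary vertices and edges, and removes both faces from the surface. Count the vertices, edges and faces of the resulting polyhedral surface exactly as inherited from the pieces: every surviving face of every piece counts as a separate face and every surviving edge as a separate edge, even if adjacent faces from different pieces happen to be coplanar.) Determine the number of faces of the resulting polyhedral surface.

68

A dodecagonal bipyramid: V=14, E=36, F=24.
Attach a hendecagonal pyramid (V=12, E=22, F=12) along a 3-gon: merge 3 vertices and 3 edges, delete both glued faces → V=23, E=55, F=34.
Attach a square antiprism (V=8, E=16, F=10) along a 3-gon: merge 3 vertices and 3 edges, delete both glued faces → V=28, E=68, F=42.
Attach a 14-gonal bipyramid (V=16, E=42, F=28) along a 3-gon: merge 3 vertices and 3 edges, delete both glued faces → V=41, E=107, F=68.
Check: V − E + F = 41 − 107 + 68 = 2.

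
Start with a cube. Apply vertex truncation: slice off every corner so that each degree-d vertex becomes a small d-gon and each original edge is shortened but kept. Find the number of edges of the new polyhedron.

36

The base solid has V = 8, E = 12, F = 6.
Truncation replaces each original edge-end by a new vertex, so V′ = 2E = 24.
Each original edge survives, and each old vertex of degree d contributes d new edges; summing degrees gives Σd = 2E, so E′ = E + 2E = 3E = 36.
Each original face survives and each original vertex becomes one new face: F′ = F + V = 14.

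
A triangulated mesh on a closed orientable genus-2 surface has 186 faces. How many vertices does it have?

91

χ = 2 − 2·2 = -2, and every face is a triangle so 3F = 2E.
E = 3·186/2 = 279. Then V = -2 + E − F = -2 + 279 − 186 = 91.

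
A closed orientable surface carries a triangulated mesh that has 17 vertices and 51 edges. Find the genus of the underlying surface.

Every face is a triangle and each edge borders two faces, so 3F = 2·51, giving F = 34.
χ = V − E + F = 17 − 51 + 34 = 0.
For a closed orientable surface χ = 2 − 2g, so g = (2 − (0))/2 = 1.

1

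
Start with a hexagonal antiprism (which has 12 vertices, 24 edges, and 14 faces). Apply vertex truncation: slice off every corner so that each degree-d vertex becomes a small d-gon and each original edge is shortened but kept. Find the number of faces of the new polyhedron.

26

Truncation replaces each original edge-end by a new vertex, so V′ = 2E = 48.
Each original edge survives, and each old vertex of degree d contributes d new edges; summing degrees gives Σd = 2E, so E′ = E + 2E = 3E = 72.
Each original face survives and each original vertex becomes one new face: F′ = F + V = 26.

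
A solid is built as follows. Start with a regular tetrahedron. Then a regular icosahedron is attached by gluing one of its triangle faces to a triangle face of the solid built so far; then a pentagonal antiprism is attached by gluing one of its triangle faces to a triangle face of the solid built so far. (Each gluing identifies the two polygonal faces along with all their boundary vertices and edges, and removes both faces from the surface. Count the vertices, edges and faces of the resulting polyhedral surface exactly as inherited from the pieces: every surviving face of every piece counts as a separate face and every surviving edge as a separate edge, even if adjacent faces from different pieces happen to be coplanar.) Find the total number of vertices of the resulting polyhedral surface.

20

A regular tetrahedron: V=4, E=6, F=4.
Attach a regular icosahedron (V=12, E=30, F=20) along a 3-gon: merge 3 vertices and 3 edges, delete both glued faces → V=13, E=33, F=22.
Attach a pentagonal antiprism (V=10, E=20, F=12) along a 3-gon: merge 3 vertices and 3 edges, delete both glued faces → V=20, E=50, F=32.
Check: V − E + F = 20 − 50 + 32 = 2.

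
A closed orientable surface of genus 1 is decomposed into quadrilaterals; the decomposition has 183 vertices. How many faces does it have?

183

χ = 2 − 2·1 = 0, and every face is a square so 4F = 2E.
V − E + F = 0 with E = 4F/2 gives 183 − (4/2 − 1)·F = 0, so F = 183 and E = 366.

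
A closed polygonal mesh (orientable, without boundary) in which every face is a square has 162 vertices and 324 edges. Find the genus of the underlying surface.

1

Every face is a square and each edge borders two faces, so 4F = 2·324, giving F = 162.
χ = V − E + F = 162 − 324 + 162 = 0.
For a closed orientable surface χ = 2 − 2g, so g = (2 − (0))/2 = 1.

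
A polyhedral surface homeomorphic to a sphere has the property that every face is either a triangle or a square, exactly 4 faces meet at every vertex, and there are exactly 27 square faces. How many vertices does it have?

33

Let x be the number of triangles; then F = 27 + x.
Edge–face incidences: 2E = 4·27 + 3·x = 108 + 3x.
Every vertex has degree 4, so 4V = 2E.
Euler: V − E + F = 2 ⇒ (2E)/4 − E + (27 + x) = 2.
Multiply by 8: 2·(2E) − 4·(2E) + 8·(27 + x) = 16, i.e. 216 + 8x − 2·(108 + 3x) = 16.
Collecting terms: 2x = 16, so x = 8.
Then 2E = 108 + 3·8 = 132, so E = 66, V = 2E/4 = 33, F = 27 + 8 = 35.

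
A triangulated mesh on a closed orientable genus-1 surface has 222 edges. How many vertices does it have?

χ = 2 − 2·1 = 0, and every face is a triangle so 3F = 2E.
F = 2E/3 = 148. Then V = 0 + E − F = 0 + 222 − 148 = 74.

74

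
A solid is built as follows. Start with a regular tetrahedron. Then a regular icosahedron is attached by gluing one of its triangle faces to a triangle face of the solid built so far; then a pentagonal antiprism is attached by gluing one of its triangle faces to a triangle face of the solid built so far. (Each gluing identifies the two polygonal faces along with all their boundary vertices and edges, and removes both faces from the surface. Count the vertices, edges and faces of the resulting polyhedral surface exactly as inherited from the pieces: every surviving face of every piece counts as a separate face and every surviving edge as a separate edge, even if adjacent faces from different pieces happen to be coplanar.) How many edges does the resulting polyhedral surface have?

50

A regular tetrahedron: V=4, E=6, F=4.
Attach a regular icosahedron (V=12, E=30, F=20) along a 3-gon: merge 3 vertices and 3 edges, delete both glued faces → V=13, E=33, F=22.
Attach a pentagonal antiprism (V=10, E=20, F=12) along a 3-gon: merge 3 vertices and 3 edges, delete both glued faces → V=20, E=50, F=32.
Check: V − E + F = 20 − 50 + 32 = 2.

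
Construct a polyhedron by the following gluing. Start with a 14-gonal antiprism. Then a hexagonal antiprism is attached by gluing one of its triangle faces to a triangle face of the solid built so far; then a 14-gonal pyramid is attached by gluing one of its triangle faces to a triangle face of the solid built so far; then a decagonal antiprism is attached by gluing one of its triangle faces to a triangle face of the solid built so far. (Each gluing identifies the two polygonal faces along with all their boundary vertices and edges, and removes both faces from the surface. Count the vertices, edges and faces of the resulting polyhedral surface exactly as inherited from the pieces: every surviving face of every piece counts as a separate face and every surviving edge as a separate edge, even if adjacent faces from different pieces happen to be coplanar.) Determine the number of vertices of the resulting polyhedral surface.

66

A 14-gonal antiprism: V=28, E=56, F=30.
Attach a hexagonal antiprism (V=12, E=24, F=14) along a 3-gon: merge 3 vertices and 3 edges, delete both glued faces → V=37, E=77, F=42.
Attach a 14-gonal pyramid (V=15, E=28, F=15) along a 3-gon: merge 3 vertices and 3 edges, delete both glued faces → V=49, E=102, F=55.
Attach a decagonal antiprism (V=20, E=40, F=22) along a 3-gon: merge 3 vertices and 3 edges, delete both glued faces → V=66, E=139, F=75.
Check: V − E + F = 66 − 139 + 75 = 2.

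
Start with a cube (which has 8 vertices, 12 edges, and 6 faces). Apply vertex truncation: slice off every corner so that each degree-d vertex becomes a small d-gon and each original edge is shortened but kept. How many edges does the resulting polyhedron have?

Truncation replaces each original edge-end by a new vertex, so V′ = 2E = 24.
Each original edge survives, and each old vertex of degree d contributes d new edges; summing degrees gives Σd = 2E, so E′ = E + 2E = 3E = 36.
Each original face survives and each original vertex becomes one new face: F′ = F + V = 14.

36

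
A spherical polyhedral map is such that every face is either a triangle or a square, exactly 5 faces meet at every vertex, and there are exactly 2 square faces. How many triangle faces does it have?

Let x be the number of triangles; then F = 2 + x.
Edge–face incidences: 2E = 4·2 + 3·x = 8 + 3x.
Every vertex has degree 5, so 5V = 2E.
Euler: V − E + F = 2 ⇒ (2E)/5 − E + (2 + x) = 2.
Multiply by 10: 2·(2E) − 5·(2E) + 10·(2 + x) = 20, i.e. 20 + 10x − 3·(8 + 3x) = 20.
Collecting terms: x − 4 = 20, so x = 24.
Then 2E = 8 + 3·24 = 80, so E = 40, V = 2E/5 = 16, F = 2 + 24 = 26.

24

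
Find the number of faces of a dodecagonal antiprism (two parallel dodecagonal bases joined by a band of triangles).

An antiprism on an n-gon has two n-gon caps and 2n triangles: V = 2·12 = 24, E = 4·12 = 48, F = 2·12 + 2 = 26.

26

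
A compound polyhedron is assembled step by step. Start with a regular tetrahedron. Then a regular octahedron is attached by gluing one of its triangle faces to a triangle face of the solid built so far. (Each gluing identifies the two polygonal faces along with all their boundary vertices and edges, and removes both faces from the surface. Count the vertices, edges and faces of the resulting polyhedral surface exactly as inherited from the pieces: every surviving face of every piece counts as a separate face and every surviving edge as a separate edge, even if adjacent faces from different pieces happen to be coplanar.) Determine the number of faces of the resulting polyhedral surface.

10

A regular tetrahedron: V=4, E=6, F=4.
Attach a regular octahedron (V=6, E=12, F=8) along a 3-gon: merge 3 vertices and 3 edges, delete both glued faces → V=7, E=15, F=10.
Check: V − E + F = 7 − 15 + 10 = 2.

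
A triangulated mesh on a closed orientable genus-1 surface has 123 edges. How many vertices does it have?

41

χ = 2 − 2·1 = 0, and every face is a triangle so 3F = 2E.
F = 2E/3 = 82. Then V = 0 + E − F = 0 + 123 − 82 = 41.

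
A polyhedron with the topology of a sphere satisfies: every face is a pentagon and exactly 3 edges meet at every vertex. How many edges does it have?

Each face has 5 edges and each edge borders two faces, so 2E = 5F.
Each vertex has degree 3, so 3V = 2E and hence V = 5F/3.
Euler: V − E + F = 2 ⇒ (5F/3) − (5F/2) + F = 2.
Multiply by 6: (10 − 15 + 6)F = 12, i.e. 1F = 12.
So F = 12, E = 5·12/2 = 30, V = 5·12/3 = 20.

30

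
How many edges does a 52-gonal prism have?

A prism on an n-gon has two n-gon bases and n rectangular sides: V = 2·52 = 104, E = 3·52 = 156, F = 52 + 2 = 54.
Check: V − E + F = 104 − 156 + 54 = 2.

156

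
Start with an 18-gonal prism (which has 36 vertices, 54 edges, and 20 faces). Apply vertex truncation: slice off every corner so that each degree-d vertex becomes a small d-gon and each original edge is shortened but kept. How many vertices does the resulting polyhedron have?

Truncation replaces each original edge-end by a new vertex, so V′ = 2E = 108.
Each original edge survives, and each old vertex of degree d contributes d new edges; summing degrees gives Σd = 2E, so E′ = E + 2E = 3E = 162.
Each original face survives and each original vertex becomes one new face: F′ = F + V = 56.

108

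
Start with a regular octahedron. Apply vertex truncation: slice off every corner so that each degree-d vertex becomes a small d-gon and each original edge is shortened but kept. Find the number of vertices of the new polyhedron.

24

The base solid has V = 6, E = 12, F = 8.
Truncation replaces each original edge-end by a new vertex, so V′ = 2E = 24.
Each original edge survives, and each old vertex of degree d contributes d new edges; summing degrees gives Σd = 2E, so E′ = E + 2E = 3E = 36.
Each original face survives and each original vertex becomes one new face: F′ = F + V = 14.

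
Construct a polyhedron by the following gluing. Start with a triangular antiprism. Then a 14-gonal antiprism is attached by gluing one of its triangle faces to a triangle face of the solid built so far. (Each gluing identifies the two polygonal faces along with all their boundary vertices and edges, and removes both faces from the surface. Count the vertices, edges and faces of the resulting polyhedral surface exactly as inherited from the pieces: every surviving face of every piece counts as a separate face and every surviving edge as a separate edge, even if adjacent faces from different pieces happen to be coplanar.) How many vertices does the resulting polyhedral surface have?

A triangular antiprism: V=6, E=12, F=8.
Attach a 14-gonal antiprism (V=28, E=56, F=30) along a 3-gon: merge 3 vertices and 3 edges, delete both glued faces → V=31, E=65, F=36.
Check: V − E + F = 31 − 65 + 36 = 2.

31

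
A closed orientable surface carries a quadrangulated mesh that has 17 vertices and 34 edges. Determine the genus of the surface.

Every face is a square and each edge borders two faces, so 4F = 2·34, giving F = 17.
χ = V − E + F = 17 − 34 + 17 = 0.
For a closed orientable surface χ = 2 − 2g, so g = (2 − (0))/2 = 1.

1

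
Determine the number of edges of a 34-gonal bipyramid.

A bipyramid over an n-gon has 2n triangular faces and n + 2 vertices: V = 34 + 2 = 36, E = 3·34 = 102, F = 2·34 = 68.

102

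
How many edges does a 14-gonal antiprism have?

An antiprism on an n-gon has two n-gon caps and 2n triangles: V = 2·14 = 28, E = 4·14 = 56, F = 2·14 + 2 = 30.

56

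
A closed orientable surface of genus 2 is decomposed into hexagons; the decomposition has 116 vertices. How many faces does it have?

χ = 2 − 2·2 = -2, and every face is a hexagon so 6F = 2E.
V − E + F = -2 with E = 6F/2 gives 116 − (6/2 − 1)·F = -2, so F = 59 and E = 177.

59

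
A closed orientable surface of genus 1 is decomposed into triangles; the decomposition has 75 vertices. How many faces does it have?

χ = 2 − 2·1 = 0, and every face is a triangle so 3F = 2E.
V − E + F = 0 with E = 3F/2 gives 75 − (3/2 − 1)·F = 0, so F = 150 and E = 225.

150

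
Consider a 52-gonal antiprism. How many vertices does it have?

104

An antiprism on an n-gon has two n-gon caps and 2n triangles: V = 2·52 = 104, E = 4·52 = 208, F = 2·52 + 2 = 106.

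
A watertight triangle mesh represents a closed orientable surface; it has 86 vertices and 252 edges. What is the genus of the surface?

Every face is a triangle and each edge borders two faces, so 3F = 2·252, giving F = 168.
χ = V − E + F = 86 − 252 + 168 = 2.
For a closed orientable surface χ = 2 − 2g, so g = (2 − (2))/2 = 0.

0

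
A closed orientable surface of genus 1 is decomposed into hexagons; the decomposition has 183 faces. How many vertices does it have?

χ = 2 − 2·1 = 0, and every face is a hexagon so 6F = 2E.
E = 6·183/2 = 549. Then V = 0 + E − F = 0 + 549 − 183 = 366.

366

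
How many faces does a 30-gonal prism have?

A prism on an n-gon has two n-gon bases and n rectangular sides: V = 2·30 = 60, E = 3·30 = 90, F = 30 + 2 = 32.

32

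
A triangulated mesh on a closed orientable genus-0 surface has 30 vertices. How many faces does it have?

χ = 2 − 2·0 = 2, and every face is a triangle so 3F = 2E.
V − E + F = 2 with E = 3F/2 gives 30 − (3/2 − 1)·F = 2, so F = 56 and E = 84.

56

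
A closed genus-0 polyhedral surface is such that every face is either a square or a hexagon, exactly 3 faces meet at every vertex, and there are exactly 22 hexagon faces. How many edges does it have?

78

Let x be the number of squares; then F = 22 + x.
Edge–face incidences: 2E = 6·22 + 4·x = 132 + 4x.
Every vertex has degree 3, so 3V = 2E.
Euler: V − E + F = 2 ⇒ (2E)/3 − E + (22 + x) = 2.
Multiply by 6: 2·(2E) − 3·(2E) + 6·(22 + x) = 12, i.e. 132 + 6x − (132 + 4x) = 12.
Collecting terms: 2x = 12, so x = 6.
Then 2E = 132 + 4·6 = 156, so E = 78, V = 2E/3 = 52, F = 22 + 6 = 28.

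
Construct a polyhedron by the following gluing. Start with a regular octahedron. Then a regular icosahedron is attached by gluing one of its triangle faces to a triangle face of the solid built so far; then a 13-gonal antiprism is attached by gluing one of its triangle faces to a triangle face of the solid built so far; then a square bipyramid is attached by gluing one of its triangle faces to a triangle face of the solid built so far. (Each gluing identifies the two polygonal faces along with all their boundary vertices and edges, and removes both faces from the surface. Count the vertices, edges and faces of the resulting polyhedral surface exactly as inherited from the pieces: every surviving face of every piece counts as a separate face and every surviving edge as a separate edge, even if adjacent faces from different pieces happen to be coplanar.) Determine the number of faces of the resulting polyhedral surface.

A regular octahedron: V=6, E=12, F=8.
Attach a regular icosahedron (V=12, E=30, F=20) along a 3-gon: merge 3 vertices and 3 edges, delete both glued faces → V=15, E=39, F=26.
Attach a 13-gonal antiprism (V=26, E=52, F=28) along a 3-gon: merge 3 vertices and 3 edges, delete both glued faces → V=38, E=88, F=52.
Attach a square bipyramid (V=6, E=12, F=8) along a 3-gon: merge 3 vertices and 3 edges, delete both glued faces → V=41, E=97, F=58.
Check: V − E + F = 41 − 97 + 58 = 2.

58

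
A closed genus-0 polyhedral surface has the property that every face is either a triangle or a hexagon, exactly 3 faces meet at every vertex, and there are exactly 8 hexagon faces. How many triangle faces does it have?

Let x be the number of triangles; then F = 8 + x.
Edge–face incidences: 2E = 6·8 + 3·x = 48 + 3x.
Every vertex has degree 3, so 3V = 2E.
Euler: V − E + F = 2 ⇒ (2E)/3 − E + (8 + x) = 2.
Multiply by 6: 2·(2E) − 3·(2E) + 6·(8 + x) = 12, i.e. 48 + 6x − (48 + 3x) = 12.
Collecting terms: 3x = 12, so x = 4.
Then 2E = 48 + 3·4 = 60, so E = 30, V = 2E/3 = 20, F = 8 + 4 = 12.

4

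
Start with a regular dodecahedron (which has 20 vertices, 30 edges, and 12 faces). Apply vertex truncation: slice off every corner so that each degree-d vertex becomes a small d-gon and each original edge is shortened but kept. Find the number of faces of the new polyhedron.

Truncation replaces each original edge-end by a new vertex, so V′ = 2E = 60.
Each original edge survives, and each old vertex of degree d contributes d new edges; summing degrees gives Σd = 2E, so E′ = E + 2E = 3E = 90.
Each original face survives and each original vertex becomes one new face: F′ = F + V = 32.

32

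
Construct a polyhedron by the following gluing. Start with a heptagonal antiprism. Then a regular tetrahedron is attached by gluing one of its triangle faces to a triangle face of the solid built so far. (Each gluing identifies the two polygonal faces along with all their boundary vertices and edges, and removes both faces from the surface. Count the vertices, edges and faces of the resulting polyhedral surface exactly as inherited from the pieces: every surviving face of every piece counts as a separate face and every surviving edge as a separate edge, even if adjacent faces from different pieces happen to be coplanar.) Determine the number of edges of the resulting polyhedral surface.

31

A heptagonal antiprism: V=14, E=28, F=16.
Attach a regular tetrahedron (V=4, E=6, F=4) along a 3-gon: merge 3 vertices and 3 edges, delete both glued faces → V=15, E=31, F=18.
Check: V − E + F = 15 − 31 + 18 = 2.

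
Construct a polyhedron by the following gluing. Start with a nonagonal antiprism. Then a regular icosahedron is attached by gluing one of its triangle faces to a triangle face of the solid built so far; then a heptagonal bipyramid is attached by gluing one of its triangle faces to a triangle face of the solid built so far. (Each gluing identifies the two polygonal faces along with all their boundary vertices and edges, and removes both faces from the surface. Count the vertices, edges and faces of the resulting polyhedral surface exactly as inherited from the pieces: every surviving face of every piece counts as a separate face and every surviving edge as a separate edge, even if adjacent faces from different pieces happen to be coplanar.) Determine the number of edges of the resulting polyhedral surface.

A nonagonal antiprism: V=18, E=36, F=20.
Attach a regular icosahedron (V=12, E=30, F=20) along a 3-gon: merge 3 vertices and 3 edges, delete both glued faces → V=27, E=63, F=38.
Attach a heptagonal bipyramid (V=9, E=21, F=14) along a 3-gon: merge 3 vertices and 3 edges, delete both glued faces → V=33, E=81, F=50.
Check: V − E + F = 33 − 81 + 50 = 2.

81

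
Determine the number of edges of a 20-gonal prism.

60

A prism on an n-gon has two n-gon bases and n rectangular sides: V = 2·20 = 40, E = 3·20 = 60, F = 20 + 2 = 22.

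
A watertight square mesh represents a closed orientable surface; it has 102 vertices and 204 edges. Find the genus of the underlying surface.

Every face is a square and each edge borders two faces, so 4F = 2·204, giving F = 102.
χ = V − E + F = 102 − 204 + 102 = 0.
For a closed orientable surface χ = 2 − 2g, so g = (2 − (0))/2 = 1.

1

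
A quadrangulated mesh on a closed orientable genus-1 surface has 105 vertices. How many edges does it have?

210

χ = 2 − 2·1 = 0, and every face is a square so 4F = 2E.
V − E + F = 0 with E = 4F/2 gives 105 − (4/2 − 1)·F = 0, so F = 105 and E = 210.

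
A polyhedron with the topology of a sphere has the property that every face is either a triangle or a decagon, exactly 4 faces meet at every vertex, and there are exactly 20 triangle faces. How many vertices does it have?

Let x be the number of decagons; then F = 20 + x.
Edge–face incidences: 2E = 3·20 + 10·x = 60 + 10x.
Every vertex has degree 4, so 4V = 2E.
Euler: V − E + F = 2 ⇒ (2E)/4 − E + (20 + x) = 2.
Multiply by 8: 2·(2E) − 4·(2E) + 8·(20 + x) = 16, i.e. 160 + 8x − 2·(60 + 10x) = 16.
Collecting terms: −12x + 40 = 16, so −12x = −24, so x = 2.
Then 2E = 60 + 10·2 = 80, so E = 40, V = 2E/4 = 20, F = 20 + 2 = 22.

20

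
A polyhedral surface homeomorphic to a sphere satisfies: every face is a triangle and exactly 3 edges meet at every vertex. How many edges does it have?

6

Each face has 3 edges and each edge borders two faces, so 2E = 3F.
Each vertex has degree 3, so 3V = 2E and hence V = 3F/3.
Euler: V − E + F = 2 ⇒ (3F/3) − (3F/2) + F = 2.
Multiply by 6: (6 − 9 + 6)F = 12, i.e. 3F = 12.
So F = 4, E = 3·4/2 = 6, V = 3·4/3 = 4.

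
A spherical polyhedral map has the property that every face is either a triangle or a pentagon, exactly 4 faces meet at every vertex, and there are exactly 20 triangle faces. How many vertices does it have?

Let x be the number of pentagons; then F = 20 + x.
Edge–face incidences: 2E = 3·20 + 5·x = 60 + 5x.
Every vertex has degree 4, so 4V = 2E.
Euler: V − E + F = 2 ⇒ (2E)/4 − E + (20 + x) = 2.
Multiply by 8: 2·(2E) − 4·(2E) + 8·(20 + x) = 16, i.e. 160 + 8x − 2·(60 + 5x) = 16.
Collecting terms: −2x + 40 = 16, so −2x = −24, so x = 12.
Then 2E = 60 + 5·12 = 120, so E = 60, V = 2E/4 = 30, F = 20 + 12 = 32.

30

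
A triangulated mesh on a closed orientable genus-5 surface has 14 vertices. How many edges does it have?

66

χ = 2 − 2·5 = -8, and every face is a triangle so 3F = 2E.
V − E + F = -8 with E = 3F/2 gives 14 − (3/2 − 1)·F = -8, so F = 44 and E = 66.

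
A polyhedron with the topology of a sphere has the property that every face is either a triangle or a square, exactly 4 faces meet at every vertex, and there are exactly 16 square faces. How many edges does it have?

Let x be the number of triangles; then F = 16 + x.
Edge–face incidences: 2E = 4·16 + 3·x = 64 + 3x.
Every vertex has degree 4, so 4V = 2E.
Euler: V − E + F = 2 ⇒ (2E)/4 − E + (16 + x) = 2.
Multiply by 8: 2·(2E) − 4·(2E) + 8·(16 + x) = 16, i.e. 128 + 8x − 2·(64 + 3x) = 16.
Collecting terms: 2x = 16, so x = 8.
Then 2E = 64 + 3·8 = 88, so E = 44, V = 2E/4 = 22, F = 16 + 8 = 24.

44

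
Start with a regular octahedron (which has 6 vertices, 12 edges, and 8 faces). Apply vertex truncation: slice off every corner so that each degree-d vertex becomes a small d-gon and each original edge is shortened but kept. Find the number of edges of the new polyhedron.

36

Truncation replaces each original edge-end by a new vertex, so V′ = 2E = 24.
Each original edge survives, and each old vertex of degree d contributes d new edges; summing degrees gives Σd = 2E, so E′ = E + 2E = 3E = 36.
Each original face survives and each original vertex becomes one new face: F′ = F + V = 14.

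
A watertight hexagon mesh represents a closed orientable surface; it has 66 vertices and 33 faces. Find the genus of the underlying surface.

1

Every face is a hexagon, so 2E = 6·33 = 198, giving E = 99.
χ = V − E + F = 66 − 99 + 33 = 0.
For a closed orientable surface χ = 2 − 2g, so g = (2 − (0))/2 = 1.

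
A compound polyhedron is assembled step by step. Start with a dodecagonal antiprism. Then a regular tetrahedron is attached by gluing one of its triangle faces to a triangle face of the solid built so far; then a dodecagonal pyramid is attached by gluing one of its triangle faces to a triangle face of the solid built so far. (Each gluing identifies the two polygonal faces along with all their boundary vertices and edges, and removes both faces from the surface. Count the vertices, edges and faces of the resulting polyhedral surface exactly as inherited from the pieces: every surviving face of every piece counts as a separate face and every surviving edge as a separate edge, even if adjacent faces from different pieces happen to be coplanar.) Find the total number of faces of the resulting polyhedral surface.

39

A dodecagonal antiprism: V=24, E=48, F=26.
Attach a regular tetrahedron (V=4, E=6, F=4) along a 3-gon: merge 3 vertices and 3 edges, delete both glued faces → V=25, E=51, F=28.
Attach a dodecagonal pyramid (V=13, E=24, F=13) along a 3-gon: merge 3 vertices and 3 edges, delete both glued faces → V=35, E=72, F=39.
Check: V − E + F = 35 − 72 + 39 = 2.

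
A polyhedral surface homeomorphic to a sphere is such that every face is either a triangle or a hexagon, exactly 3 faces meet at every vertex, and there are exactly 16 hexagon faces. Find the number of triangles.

4

Let x be the number of triangles; then F = 16 + x.
Edge–face incidences: 2E = 6·16 + 3·x = 96 + 3x.
Every vertex has degree 3, so 3V = 2E.
Euler: V − E + F = 2 ⇒ (2E)/3 − E + (16 + x) = 2.
Multiply by 6: 2·(2E) − 3·(2E) + 6·(16 + x) = 12, i.e. 96 + 6x − (96 + 3x) = 12.
Collecting terms: 3x = 12, so x = 4.
Then 2E = 96 + 3·4 = 108, so E = 54, V = 2E/3 = 36, F = 16 + 4 = 20.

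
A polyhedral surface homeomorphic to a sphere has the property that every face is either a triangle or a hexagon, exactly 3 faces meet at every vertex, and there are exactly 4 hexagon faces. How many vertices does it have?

12

Let x be the number of triangles; then F = 4 + x.
Edge–face incidences: 2E = 6·4 + 3·x = 24 + 3x.
Every vertex has degree 3, so 3V = 2E.
Euler: V − E + F = 2 ⇒ (2E)/3 − E + (4 + x) = 2.
Multiply by 6: 2·(2E) − 3·(2E) + 6·(4 + x) = 12, i.e. 24 + 6x − (24 + 3x) = 12.
Collecting terms: 3x = 12, so x = 4.
Then 2E = 24 + 3·4 = 36, so E = 18, V = 2E/3 = 12, F = 4 + 4 = 8.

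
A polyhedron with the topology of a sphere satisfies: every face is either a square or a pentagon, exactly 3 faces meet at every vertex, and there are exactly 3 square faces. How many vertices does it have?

14

Let x be the number of pentagons; then F = 3 + x.
Edge–face incidences: 2E = 4·3 + 5·x = 12 + 5x.
Every vertex has degree 3, so 3V = 2E.
Euler: V − E + F = 2 ⇒ (2E)/3 − E + (3 + x) = 2.
Multiply by 6: 2·(2E) − 3·(2E) + 6·(3 + x) = 12, i.e. 18 + 6x − (12 + 5x) = 12.
Collecting terms: x + 6 = 12, so x = 6.
Then 2E = 12 + 5·6 = 42, so E = 21, V = 2E/3 = 14, F = 3 + 6 = 9.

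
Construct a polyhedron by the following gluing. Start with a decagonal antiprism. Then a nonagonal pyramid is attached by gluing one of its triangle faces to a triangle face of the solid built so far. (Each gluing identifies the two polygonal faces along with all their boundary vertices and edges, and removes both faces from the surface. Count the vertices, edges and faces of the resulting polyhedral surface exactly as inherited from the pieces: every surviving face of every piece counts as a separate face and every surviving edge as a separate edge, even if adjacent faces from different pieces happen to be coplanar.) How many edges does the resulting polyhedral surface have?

A decagonal antiprism: V=20, E=40, F=22.
Attach a nonagonal pyramid (V=10, E=18, F=10) along a 3-gon: merge 3 vertices and 3 edges, delete both glued faces → V=27, E=55, F=30.
Check: V − E + F = 27 − 55 + 30 = 2.

55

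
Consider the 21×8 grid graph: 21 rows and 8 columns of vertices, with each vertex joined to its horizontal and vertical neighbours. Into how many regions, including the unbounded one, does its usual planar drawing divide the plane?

The grid has V = 21·8 = 168 vertices and E = 21·7 + 8·20 = 307 edges.
F = 2 − V + E = 2 − 168 + 307 = 141.

141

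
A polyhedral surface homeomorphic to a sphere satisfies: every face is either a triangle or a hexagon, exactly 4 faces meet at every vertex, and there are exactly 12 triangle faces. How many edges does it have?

Let x be the number of hexagons; then F = 12 + x.
Edge–face incidences: 2E = 3·12 + 6·x = 36 + 6x.
Every vertex has degree 4, so 4V = 2E.
Euler: V − E + F = 2 ⇒ (2E)/4 − E + (12 + x) = 2.
Multiply by 8: 2·(2E) − 4·(2E) + 8·(12 + x) = 16, i.e. 96 + 8x − 2·(36 + 6x) = 16.
Collecting terms: −4x + 24 = 16, so −4x = −8, so x = 2.
Then 2E = 36 + 6·2 = 48, so E = 24, V = 2E/4 = 12, F = 12 + 2 = 14.

24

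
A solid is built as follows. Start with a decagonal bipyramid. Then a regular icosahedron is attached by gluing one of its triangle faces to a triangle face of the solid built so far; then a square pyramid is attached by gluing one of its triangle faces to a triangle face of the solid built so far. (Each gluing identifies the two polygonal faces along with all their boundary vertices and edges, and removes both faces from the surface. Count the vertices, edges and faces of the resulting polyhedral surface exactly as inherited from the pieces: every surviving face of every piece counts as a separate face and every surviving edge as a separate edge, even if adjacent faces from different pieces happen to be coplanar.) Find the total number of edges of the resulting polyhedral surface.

A decagonal bipyramid: V=12, E=30, F=20.
Attach a regular icosahedron (V=12, E=30, F=20) along a 3-gon: merge 3 vertices and 3 edges, delete both glued faces → V=21, E=57, F=38.
Attach a square pyramid (V=5, E=8, F=5) along a 3-gon: merge 3 vertices and 3 edges, delete both glued faces → V=23, E=62, F=41.
Check: V − E + F = 23 − 62 + 41 = 2.

62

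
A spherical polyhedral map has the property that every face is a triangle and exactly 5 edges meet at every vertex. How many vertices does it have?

Each face has 3 edges and each edge borders two faces, so 2E = 3F.
Each vertex has degree 5, so 5V = 2E and hence V = 3F/5.
Euler: V − E + F = 2 ⇒ (3F/5) − (3F/2) + F = 2.
Multiply by 10: (6 − 15 + 10)F = 20, i.e. 1F = 20.
So F = 20, E = 3·20/2 = 30, V = 3·20/5 = 12.

12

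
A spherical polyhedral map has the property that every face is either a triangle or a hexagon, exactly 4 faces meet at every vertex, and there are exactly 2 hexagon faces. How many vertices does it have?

12

Let x be the number of triangles; then F = 2 + x.
Edge–face incidences: 2E = 6·2 + 3·x = 12 + 3x.
Every vertex has degree 4, so 4V = 2E.
Euler: V − E + F = 2 ⇒ (2E)/4 − E + (2 + x) = 2.
Multiply by 8: 2·(2E) − 4·(2E) + 8·(2 + x) = 16, i.e. 16 + 8x − 2·(12 + 3x) = 16.
Collecting terms: 2x − 8 = 16, so 2x = 24, so x = 12.
Then 2E = 12 + 3·12 = 48, so E = 24, V = 2E/4 = 12, F = 2 + 12 = 14.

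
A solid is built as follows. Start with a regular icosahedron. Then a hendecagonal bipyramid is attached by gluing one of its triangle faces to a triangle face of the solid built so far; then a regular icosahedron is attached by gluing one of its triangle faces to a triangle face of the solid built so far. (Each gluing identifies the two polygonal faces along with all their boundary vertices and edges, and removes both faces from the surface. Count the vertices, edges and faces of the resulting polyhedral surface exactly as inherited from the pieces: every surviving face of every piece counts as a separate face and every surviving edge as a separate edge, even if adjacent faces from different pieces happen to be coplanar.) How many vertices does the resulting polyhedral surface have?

31

A regular icosahedron: V=12, E=30, F=20.
Attach a hendecagonal bipyramid (V=13, E=33, F=22) along a 3-gon: merge 3 vertices and 3 edges, delete both glued faces → V=22, E=60, F=40.
Attach a regular icosahedron (V=12, E=30, F=20) along a 3-gon: merge 3 vertices and 3 edges, delete both glued faces → V=31, E=87, F=58.
Check: V − E + F = 31 − 87 + 58 = 2.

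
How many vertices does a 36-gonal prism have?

A prism on an n-gon has two n-gon bases and n rectangular sides: V = 2·36 = 72, E = 3·36 = 108, F = 36 + 2 = 38.

72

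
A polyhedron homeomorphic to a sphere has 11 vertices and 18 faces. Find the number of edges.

Here V − E + F = 2.
E = V + F − (2) = 11 + 18 − (2) = 27.

27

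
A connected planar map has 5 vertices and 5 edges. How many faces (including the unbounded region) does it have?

2

Euler's formula for a connected plane graph: V − E + F = 2, so F = 2 − 5 + 5 = 2.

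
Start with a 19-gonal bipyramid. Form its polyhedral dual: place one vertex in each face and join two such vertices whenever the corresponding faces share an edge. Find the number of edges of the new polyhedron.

57

The base solid has V = 21, E = 57, F = 38.
The dual swaps V and F and preserves E: V′ = F = 38, E′ = E = 57, F′ = V = 21.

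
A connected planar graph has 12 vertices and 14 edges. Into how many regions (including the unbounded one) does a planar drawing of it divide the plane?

Euler's formula for a connected plane graph: V − E + F = 2, so F = 2 − 12 + 14 = 4.

4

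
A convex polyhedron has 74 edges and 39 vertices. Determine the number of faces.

37

Here V − E + F = 2.
F = 2 − V + E = 2 − 39 + 74 = 37.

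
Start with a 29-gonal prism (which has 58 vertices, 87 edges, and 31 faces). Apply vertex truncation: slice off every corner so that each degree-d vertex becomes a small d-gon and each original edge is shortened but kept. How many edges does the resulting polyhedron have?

Truncation replaces each original edge-end by a new vertex, so V′ = 2E = 174.
Each original edge survives, and each old vertex of degree d contributes d new edges; summing degrees gives Σd = 2E, so E′ = E + 2E = 3E = 261.
Each original face survives and each original vertex becomes one new face: F′ = F + V = 89.

261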